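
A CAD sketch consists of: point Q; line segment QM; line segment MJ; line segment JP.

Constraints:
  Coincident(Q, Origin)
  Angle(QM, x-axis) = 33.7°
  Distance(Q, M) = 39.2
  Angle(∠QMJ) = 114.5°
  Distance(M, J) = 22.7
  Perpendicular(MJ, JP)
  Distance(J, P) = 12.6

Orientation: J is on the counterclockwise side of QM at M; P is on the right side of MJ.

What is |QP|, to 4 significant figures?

62.03

Q is at the origin; QM runs at 33.7° with length 39.2, so M = 39.2·(cos 33.7°, sin 33.7°) = (32.61, 21.75). ∠QMJ = 114.5°, so MJ runs at 33.7° + (180° − 114.5°) = 99.20° from the x-axis; with |MJ| = 22.7, J = M + 22.7·(cos 99.20°, sin 99.20°) = (28.98, 44.16). MJ is perpendicular to JP; with |JP| = 12.6 on the right of MJ, P = J + 12.6·(0.9871, 0.1599) = (41.42, 46.17). Then |QP| = |P − Q| = 62.03.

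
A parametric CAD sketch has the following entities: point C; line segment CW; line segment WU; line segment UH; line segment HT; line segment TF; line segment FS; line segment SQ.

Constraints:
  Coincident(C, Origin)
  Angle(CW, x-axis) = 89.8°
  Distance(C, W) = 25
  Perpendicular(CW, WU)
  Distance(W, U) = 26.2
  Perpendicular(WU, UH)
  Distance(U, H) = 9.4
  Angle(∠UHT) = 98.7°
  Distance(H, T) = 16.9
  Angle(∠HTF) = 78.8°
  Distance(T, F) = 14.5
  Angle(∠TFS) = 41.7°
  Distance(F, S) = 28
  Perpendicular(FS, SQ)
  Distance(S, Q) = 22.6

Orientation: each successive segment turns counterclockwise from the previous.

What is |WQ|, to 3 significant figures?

35.0

∠TFS = 41.7° gives FS at -129° from the x-axis; with |FS| = 28.0, S = (-27.8, 5.93). The perpendicularity gives SQ at right angles to FS, so SQ runs at -39.4°; with |SQ| = 22.6, Q = (-10.3, -8.42). Then |WQ| = |Q − W| = 35.0.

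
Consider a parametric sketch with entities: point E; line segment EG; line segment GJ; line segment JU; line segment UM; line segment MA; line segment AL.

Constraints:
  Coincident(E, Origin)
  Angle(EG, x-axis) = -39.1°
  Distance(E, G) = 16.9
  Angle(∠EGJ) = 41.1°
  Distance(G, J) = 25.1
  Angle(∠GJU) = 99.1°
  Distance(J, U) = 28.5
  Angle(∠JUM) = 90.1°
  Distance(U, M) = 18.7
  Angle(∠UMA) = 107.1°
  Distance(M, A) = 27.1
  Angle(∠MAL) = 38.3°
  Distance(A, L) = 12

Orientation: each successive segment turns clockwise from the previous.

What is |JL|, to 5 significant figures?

19.292

E is at the origin; EG runs at -39.1° with length 16.9, so G = (13.115, -10.658). ∠EGJ = 41.1° gives GJ at -178.00° from the x-axis; with |GJ| = 25.1, J = (-11.970, -11.534). ∠GJU = 99.1° gives JU at 101.10° from the x-axis; with |JU| = 28.5, U = (-17.456, 16.432). ∠JUM = 90.1° gives UM at 11.200° from the x-axis; with |UM| = 18.7, M = (0.88746, 20.065). ∠UMA = 107.1° gives MA at -61.700° from the x-axis; with |MA| = 27.1, A = (13.735, -3.7963). ∠MAL = 38.3° gives AL at 156.60° from the x-axis; with |AL| = 12.0, L = (2.7222, 0.96946). Then |JL| = |L − J| = 19.292.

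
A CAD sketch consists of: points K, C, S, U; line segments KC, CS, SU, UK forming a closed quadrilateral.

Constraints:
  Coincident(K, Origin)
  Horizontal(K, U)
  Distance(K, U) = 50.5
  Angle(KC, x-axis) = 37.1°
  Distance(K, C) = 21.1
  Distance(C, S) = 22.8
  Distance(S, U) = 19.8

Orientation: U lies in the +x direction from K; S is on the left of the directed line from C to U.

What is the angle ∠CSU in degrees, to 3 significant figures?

115°

K is at the origin; KU is horizontal with |KU| = 50.5 and U in +x, so U = (50.5, 0). KC runs at 37.1° with |KC| = 21.1, so C = (16.8, 12.7). S is determined by |CS| = 22.8 and |SU| = 19.8 together: it lies at the intersection of circle(C, 22.8) and circle(U, 19.8). With |CU| = 36.0, the foot of the radical line on CU is 19.8 from C and the perpendicular offset is √(22.8² − 19.8²) = 11.4. Taking the left-of-CU solution: S = (39.3, 16.4).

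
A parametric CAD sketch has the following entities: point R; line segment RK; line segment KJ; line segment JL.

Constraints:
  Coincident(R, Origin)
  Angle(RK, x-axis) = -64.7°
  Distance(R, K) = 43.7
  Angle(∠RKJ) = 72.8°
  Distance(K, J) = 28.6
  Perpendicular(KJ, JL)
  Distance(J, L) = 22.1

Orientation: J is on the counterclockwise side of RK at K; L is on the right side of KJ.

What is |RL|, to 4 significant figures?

65.74

R is at the origin; RK runs at -64.7° with length 43.7, so K = 43.7·(cos -64.7°, sin -64.7°) = (18.68, -39.51). ∠RKJ = 72.8°, so KJ runs at -64.7° + (180° − 72.8°) = 42.50° from the x-axis; with |KJ| = 28.6, J = K + 28.6·(cos 42.50°, sin 42.50°) = (39.76, -20.19). KJ is perpendicular to JL; with |JL| = 22.1 on the right of KJ, L = J + 22.1·(0.6756, -0.7373) = (54.69, -36.48). Then |RL| = |L − R| = 65.74.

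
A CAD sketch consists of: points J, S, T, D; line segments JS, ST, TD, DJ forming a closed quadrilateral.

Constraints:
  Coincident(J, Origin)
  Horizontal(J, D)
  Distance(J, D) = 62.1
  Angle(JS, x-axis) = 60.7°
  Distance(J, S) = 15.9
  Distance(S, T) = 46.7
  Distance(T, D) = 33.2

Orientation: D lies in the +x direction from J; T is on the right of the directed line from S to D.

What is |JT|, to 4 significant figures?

43.53

Checks: |ST| = 46.70 ✓; |TD| = 33.20 ✓.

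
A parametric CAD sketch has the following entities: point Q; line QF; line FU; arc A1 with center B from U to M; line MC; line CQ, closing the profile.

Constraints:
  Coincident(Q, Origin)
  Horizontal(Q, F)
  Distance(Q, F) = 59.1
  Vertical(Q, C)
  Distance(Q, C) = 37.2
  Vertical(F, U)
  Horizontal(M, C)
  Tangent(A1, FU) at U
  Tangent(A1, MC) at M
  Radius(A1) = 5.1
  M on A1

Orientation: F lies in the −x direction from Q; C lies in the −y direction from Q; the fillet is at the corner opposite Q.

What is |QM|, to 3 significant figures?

65.6

The virtual corner opposite Q is at (-59.1, -37.2). Since A1 is tangent to FU there, BU ⟂ FU and A1 meets MC tangentially, so BM is at right angles to MC, with radius 5.1, so the center B sits 5.1 in from both sides at B = (-54.0, -32.1). That places the tangent points at U = (-59.1, -32.1) on FU and M = (-54.0, -37.2) on MC. Then |QM| = |M − Q| = 65.6.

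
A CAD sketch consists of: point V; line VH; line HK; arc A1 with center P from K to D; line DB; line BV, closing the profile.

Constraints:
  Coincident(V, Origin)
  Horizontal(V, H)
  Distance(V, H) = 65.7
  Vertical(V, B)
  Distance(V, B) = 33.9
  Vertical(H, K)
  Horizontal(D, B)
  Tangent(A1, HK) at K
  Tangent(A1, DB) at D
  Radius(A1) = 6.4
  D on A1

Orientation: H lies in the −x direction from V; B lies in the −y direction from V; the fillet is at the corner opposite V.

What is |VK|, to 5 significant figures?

71.223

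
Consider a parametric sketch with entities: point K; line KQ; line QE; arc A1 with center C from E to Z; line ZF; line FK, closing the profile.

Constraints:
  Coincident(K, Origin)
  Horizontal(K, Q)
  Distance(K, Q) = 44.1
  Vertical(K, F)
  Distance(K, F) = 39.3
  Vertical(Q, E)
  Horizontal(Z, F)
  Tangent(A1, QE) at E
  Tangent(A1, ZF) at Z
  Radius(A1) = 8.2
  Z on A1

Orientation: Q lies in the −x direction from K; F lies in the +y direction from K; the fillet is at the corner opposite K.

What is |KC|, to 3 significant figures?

47.5

K is at the origin; KQ is horizontal with |KQ| = 44.1 and Q on the −x side, so Q = (-44.1, 0.00). KF is vertical with |KF| = 39.3 and F on the +y side, so F = (0.00, 39.3). The virtual corner opposite K is at (-44.1, 39.3). Tangency of A1 to QE means the radius CE is perpendicular to QE and since A1 is tangent to ZF there, CZ ⟂ ZF, with radius 8.2, so the center C sits 8.2 in from both sides at C = (-35.9, 31.1). Then |KC| = |C − K| = 47.5.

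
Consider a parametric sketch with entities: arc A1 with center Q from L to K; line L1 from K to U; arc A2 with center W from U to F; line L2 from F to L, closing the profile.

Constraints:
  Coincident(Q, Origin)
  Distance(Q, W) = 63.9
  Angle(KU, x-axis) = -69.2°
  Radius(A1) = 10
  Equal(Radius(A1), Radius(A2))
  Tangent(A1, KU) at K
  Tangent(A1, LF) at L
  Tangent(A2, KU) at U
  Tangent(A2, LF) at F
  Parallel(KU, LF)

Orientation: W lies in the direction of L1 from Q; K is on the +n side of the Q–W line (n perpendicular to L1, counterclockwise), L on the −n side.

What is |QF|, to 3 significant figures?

64.7

The slot axis is L1's direction at -69.2°, so u = (cos -69.2°, sin -69.2°) = (0.355, -0.935) and n = (−sin -69.2°, cos -69.2°) = (0.935, 0.355). Q is at the origin and W lies 63.9 along u from Q, so W = 63.9·u = (22.7, -59.7). Tangency of A1 to both parallel lines with radius 10.0 puts K and L at Q ± 10.0·n: K = (9.35, 3.55), L = (-9.35, -3.55). Equal radii place U and F the same way about W: U = W + 10.0·n = (32.0, -56.2), F = W − 10.0·n = (13.3, -63.3). Then |QF| = |F − Q| = 64.7.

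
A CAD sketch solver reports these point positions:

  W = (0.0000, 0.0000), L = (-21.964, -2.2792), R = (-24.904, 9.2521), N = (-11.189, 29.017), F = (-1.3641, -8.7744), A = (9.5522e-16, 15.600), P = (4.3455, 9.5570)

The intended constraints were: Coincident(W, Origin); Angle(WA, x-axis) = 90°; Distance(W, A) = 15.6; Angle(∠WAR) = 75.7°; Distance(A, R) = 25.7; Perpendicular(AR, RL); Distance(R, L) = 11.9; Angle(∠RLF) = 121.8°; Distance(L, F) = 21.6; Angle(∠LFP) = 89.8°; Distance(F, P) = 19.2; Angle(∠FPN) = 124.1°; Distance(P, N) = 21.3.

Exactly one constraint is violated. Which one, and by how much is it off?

Distance(P, N) = 21.3 — off by 3.60.

W = (0.00, 0.00) ✓; WA at 90.00° ✓; |WA| = 15.60 ✓; ∠WAR = 75.70° ✓; |AR| = 25.70 ✓; ∠(AR, RL) = 90.00° ✓; |RL| = 11.90 ✓; ∠RLF = 121.8° ✓; |LF| = 21.60 ✓; ∠LFP = 89.80° ✓; |FP| = 19.20 ✓; ∠FPN = 124.1° ✓; |PN| = 24.90 ✗.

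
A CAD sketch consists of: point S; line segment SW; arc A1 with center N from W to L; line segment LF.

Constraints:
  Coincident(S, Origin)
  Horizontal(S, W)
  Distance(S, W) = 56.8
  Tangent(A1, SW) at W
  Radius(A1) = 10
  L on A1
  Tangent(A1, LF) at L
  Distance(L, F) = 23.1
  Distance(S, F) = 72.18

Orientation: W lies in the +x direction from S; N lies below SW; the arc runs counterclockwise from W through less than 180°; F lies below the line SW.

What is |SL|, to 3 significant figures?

51.7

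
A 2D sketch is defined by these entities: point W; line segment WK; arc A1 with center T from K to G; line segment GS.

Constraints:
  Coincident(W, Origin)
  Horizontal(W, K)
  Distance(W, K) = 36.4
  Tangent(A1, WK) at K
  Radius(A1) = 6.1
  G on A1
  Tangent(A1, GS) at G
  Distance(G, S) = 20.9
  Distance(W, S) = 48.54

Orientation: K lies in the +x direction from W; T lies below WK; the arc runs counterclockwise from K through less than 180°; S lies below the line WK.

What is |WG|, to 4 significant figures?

32.11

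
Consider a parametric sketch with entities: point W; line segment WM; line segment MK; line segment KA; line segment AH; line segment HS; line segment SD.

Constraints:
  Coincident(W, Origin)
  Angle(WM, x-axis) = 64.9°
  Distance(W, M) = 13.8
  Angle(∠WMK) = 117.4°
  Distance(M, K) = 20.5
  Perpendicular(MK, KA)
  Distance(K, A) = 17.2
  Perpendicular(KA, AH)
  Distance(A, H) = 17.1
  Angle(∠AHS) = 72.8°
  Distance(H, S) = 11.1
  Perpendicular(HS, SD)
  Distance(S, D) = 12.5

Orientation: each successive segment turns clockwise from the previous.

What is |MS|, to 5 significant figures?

9.3897

W is at the origin; WM runs at 64.9° with length 13.8, so M = (5.8540, 12.497). ∠WMK = 117.4° gives MK at 2.3000° from the x-axis; with |MK| = 20.5, K = (26.337, 13.320). The perpendicularity gives KA at right angles to MK, so KA runs at -87.700°; with |KA| = 17.2, A = (27.028, -3.8666). KA ⟂ AH, so AH runs at -177.70°; with |AH| = 17.1, H = (9.9415, -4.5528). ∠AHS = 72.8° gives HS at 75.100° from the x-axis; with |HS| = 11.1, S = (12.796, 6.1739). Then |MS| = |S − M| = 9.3897.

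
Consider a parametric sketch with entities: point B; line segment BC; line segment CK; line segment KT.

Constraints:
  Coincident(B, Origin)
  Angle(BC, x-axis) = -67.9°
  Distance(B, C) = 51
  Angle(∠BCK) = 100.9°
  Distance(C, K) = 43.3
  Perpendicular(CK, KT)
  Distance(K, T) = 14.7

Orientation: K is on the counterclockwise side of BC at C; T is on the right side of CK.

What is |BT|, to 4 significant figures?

83.66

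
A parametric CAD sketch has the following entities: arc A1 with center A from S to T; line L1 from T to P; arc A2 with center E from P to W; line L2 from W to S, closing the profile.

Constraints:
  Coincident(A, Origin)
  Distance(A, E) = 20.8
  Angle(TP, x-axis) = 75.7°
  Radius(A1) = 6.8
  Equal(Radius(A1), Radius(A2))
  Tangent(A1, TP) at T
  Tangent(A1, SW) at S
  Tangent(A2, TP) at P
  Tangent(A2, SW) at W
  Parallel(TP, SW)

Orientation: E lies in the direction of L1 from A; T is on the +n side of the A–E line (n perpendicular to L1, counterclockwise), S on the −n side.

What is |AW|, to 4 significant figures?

21.88

Tangency of A1 to both parallel lines with radius 6.8 puts T and S at A ± 6.8·n: T = (-6.589, 1.680), S = (6.589, -1.680). Equal radii place P and W the same way about E: P = E + 6.8·n = (-1.452, 21.84), W = E − 6.8·n = (11.73, 18.48). Then |AW| = |W − A| = 21.88.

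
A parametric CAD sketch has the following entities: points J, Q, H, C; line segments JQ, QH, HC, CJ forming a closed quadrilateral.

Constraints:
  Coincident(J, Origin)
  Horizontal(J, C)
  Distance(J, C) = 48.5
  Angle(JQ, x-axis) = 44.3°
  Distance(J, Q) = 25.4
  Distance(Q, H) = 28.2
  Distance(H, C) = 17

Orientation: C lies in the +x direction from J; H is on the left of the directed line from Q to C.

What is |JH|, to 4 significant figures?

49.34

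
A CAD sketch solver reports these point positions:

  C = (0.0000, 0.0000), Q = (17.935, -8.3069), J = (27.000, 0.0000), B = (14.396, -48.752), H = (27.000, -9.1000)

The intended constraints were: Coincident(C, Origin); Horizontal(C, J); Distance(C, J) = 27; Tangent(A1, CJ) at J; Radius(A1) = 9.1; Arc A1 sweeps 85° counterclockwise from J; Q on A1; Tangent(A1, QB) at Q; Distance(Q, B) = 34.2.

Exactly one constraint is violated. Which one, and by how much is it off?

Distance(Q, B) = 34.2 — off by 6.40.

C = (0.00, 0.00) ✓; C.y = 0.00, J.y = 0.00 ✓; |CJ| = 27.00 ✓; ∠(HJ, JC) = 90.00° ✓; |HJ| = 9.100 ✓; bearing(H→Q) − bearing(H→J) = 85.00° ✓; |HQ| = 9.100 ✓; ∠(HQ, QB) = 90.00° ✓; |QB| = 40.60 ✗.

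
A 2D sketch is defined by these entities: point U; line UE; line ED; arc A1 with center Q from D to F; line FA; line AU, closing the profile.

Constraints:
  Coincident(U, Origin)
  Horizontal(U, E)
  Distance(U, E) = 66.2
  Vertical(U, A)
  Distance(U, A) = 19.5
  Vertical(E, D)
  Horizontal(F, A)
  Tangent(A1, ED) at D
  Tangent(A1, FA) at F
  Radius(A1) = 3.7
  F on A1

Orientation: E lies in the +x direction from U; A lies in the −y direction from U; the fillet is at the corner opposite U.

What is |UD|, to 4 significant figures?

68.06

The virtual corner opposite U is at (66.20, -19.50). Tangency of A1 to ED means the radius QD is perpendicular to ED and A1 meets FA tangentially, so QF is at right angles to FA, with radius 3.7, so the center Q sits 3.7 in from both sides at Q = (62.50, -15.80). That places the tangent points at D = (66.20, -15.80) on ED and F = (62.50, -19.50) on FA. Then |UD| = |D − U| = 68.06.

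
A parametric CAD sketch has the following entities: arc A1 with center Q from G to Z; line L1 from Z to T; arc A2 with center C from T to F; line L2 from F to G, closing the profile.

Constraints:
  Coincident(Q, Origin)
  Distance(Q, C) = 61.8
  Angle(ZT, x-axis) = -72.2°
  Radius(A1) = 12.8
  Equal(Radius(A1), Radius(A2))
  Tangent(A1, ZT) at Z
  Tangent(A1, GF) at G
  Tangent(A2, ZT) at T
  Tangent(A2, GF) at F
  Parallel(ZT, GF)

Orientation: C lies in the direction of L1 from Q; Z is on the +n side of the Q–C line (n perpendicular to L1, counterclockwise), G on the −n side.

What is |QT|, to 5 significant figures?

63.112

The slot axis is L1's direction at -72.2°, so u = (cos -72.2°, sin -72.2°) = (0.30570, -0.95213) and n = (−sin -72.2°, cos -72.2°) = (0.95213, 0.30570). Q is at the origin and C lies 61.8 along u from Q, so C = 61.8·u = (18.892, -58.842). Tangency of A1 to both parallel lines with radius 12.8 puts Z and G at Q ± 12.8·n: Z = (12.187, 3.9129), G = (-12.187, -3.9129). Equal radii place T and F the same way about C: T = C + 12.8·n = (31.079, -54.929), F = C − 12.8·n = (6.7047, -62.754). Then |QT| = |T − Q| = 63.112.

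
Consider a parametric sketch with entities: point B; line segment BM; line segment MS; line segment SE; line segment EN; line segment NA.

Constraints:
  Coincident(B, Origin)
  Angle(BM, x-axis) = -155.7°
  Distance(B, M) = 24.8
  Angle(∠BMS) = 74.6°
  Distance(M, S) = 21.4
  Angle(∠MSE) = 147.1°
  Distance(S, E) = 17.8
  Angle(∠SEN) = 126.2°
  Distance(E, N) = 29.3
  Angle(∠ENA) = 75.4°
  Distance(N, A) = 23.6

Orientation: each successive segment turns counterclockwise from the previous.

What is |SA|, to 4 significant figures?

34.91

B is at the origin; BM runs at -155.7° with length 24.8, so M = (-22.60, -10.21). ∠BMS = 74.6° gives MS at -50.30° from the x-axis; with |MS| = 21.4, S = (-8.933, -26.67). ∠MSE = 147.1° gives SE at -17.40° from the x-axis; with |SE| = 17.8, E = (8.052, -31.99). ∠SEN = 126.2° gives EN at 36.40° from the x-axis; with |EN| = 29.3, N = (31.64, -14.61). ∠ENA = 75.4° gives NA at 141.0° from the x-axis; with |NA| = 23.6, A = (13.30, 0.2455). Then |SA| = |A − S| = 34.91.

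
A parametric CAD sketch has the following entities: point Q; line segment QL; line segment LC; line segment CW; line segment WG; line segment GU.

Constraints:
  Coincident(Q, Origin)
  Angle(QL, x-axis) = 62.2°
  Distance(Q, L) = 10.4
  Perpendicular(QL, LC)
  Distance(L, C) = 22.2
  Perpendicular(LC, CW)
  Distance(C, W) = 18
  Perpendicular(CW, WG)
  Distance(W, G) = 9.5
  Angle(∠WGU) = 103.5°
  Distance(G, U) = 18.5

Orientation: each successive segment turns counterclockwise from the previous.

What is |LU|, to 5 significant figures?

8.3813

CW is perpendicular to WG, so WG runs at -27.800°; with |WG| = 9.5, G = (-14.779, -0.79971). ∠WGU = 103.5° gives GU at 48.700° from the x-axis; with |GU| = 18.5, U = (-2.5687, 13.099). Then |LU| = |U − L| = 8.3813.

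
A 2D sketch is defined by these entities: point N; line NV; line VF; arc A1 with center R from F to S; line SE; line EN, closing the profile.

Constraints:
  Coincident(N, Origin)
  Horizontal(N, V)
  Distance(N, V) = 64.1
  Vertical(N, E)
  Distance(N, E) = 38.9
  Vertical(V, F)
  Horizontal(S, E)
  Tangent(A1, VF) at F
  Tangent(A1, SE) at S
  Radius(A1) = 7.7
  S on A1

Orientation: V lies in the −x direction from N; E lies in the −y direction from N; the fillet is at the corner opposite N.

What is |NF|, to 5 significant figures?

71.290

N is at the origin; N and V share the same y with |NV| = 64.1 and V on the −x side, so V = (-64.100, 0.0000). N and E share the same x with |NE| = 38.9 and E on the −y side, so E = (0.0000, -38.900). The virtual corner opposite N is at (-64.100, -38.900). The tangent condition forces RF to be normal to VF and the tangent condition forces RS to be normal to SE, with radius 7.7, so the center R sits 7.7 in from both sides at R = (-56.400, -31.200). That places the tangent points at F = (-64.100, -31.200) on VF and S = (-56.400, -38.900) on SE. Then |NF| = |F − N| = 71.290.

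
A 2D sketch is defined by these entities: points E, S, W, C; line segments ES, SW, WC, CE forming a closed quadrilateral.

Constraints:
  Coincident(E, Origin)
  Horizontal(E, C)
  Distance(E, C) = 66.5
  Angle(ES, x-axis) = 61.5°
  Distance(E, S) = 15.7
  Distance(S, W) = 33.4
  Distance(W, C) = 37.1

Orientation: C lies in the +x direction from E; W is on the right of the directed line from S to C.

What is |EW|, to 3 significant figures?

32.4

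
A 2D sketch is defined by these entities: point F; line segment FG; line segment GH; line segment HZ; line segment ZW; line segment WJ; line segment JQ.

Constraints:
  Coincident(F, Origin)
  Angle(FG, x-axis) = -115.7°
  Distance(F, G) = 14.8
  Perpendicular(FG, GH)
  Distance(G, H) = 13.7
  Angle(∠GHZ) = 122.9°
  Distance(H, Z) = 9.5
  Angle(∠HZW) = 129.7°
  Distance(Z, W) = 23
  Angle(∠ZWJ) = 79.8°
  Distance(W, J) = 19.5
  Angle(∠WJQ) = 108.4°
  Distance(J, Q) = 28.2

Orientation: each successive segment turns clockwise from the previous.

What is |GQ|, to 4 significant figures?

6.992

F is at the origin; FG runs at -115.7° with length 14.8, so G = (-6.418, -13.34). The perpendicularity gives GH at right angles to FG, so GH runs at 154.3°; with |GH| = 13.7, H = (-18.76, -7.395). ∠GHZ = 122.9° gives HZ at 97.20° from the x-axis; with |HZ| = 9.5, Z = (-19.95, 2.030). ∠HZW = 129.7° gives ZW at 46.90° from the x-axis; with |ZW| = 23.0, W = (-4.238, 18.82). ∠ZWJ = 79.8° gives WJ at -53.30° from the x-axis; with |WJ| = 19.5, J = (7.415, 3.189). ∠WJQ = 108.4° gives JQ at -124.9° from the x-axis; with |JQ| = 28.2, Q = (-8.719, -19.94). Then |GQ| = |Q − G| = 6.992.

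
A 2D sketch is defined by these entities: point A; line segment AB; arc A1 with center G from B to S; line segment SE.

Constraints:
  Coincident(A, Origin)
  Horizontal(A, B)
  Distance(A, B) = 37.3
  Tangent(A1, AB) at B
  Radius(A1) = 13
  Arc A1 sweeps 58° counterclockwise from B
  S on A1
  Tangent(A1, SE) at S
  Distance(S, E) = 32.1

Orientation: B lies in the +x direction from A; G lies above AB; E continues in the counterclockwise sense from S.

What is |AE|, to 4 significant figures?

73.35

On A1, B sits at bearing -90° from G; a 58° counterclockwise sweep puts S at bearing -32°, so S = G + 13.0·(cos -32°, sin -32°) = (48.32, 6.111). Since A1 is tangent to SE there, GS ⟂ SE, so SE runs along (−sin -32°, cos -32°); with |SE| = 32.1, E = (65.34, 33.33). Then |AE| = |E − A| = 73.35.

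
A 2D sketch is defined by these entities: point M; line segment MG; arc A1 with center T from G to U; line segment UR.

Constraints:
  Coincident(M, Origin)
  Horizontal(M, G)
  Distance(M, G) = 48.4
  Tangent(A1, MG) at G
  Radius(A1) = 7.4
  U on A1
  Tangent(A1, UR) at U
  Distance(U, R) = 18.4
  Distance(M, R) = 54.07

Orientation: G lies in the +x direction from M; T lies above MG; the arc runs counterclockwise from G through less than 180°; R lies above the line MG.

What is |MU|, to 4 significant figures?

56.05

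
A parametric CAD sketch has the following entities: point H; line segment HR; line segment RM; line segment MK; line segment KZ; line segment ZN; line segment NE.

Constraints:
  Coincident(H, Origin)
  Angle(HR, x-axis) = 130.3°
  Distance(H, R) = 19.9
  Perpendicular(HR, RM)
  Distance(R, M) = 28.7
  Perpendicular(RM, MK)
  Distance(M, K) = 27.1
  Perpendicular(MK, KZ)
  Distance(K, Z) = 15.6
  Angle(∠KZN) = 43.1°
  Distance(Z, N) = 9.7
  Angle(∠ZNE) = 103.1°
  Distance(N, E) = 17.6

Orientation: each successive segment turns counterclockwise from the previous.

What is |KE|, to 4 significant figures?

6.878

H is at the origin; HR runs at 130.3° with length 19.9, so R = (-12.87, 15.18). HR ⟂ RM, so RM runs at -139.7°; with |RM| = 28.7, M = (-34.76, -3.386). RM ⟂ MK, so MK runs at -49.70°; with |MK| = 27.1, K = (-17.23, -24.05). The perpendicularity gives KZ at right angles to MK, so KZ runs at 40.30°; with |KZ| = 15.6, Z = (-5.334, -13.96). ∠KZN = 43.1° gives ZN at 177.2° from the x-axis; with |ZN| = 9.7, N = (-15.02, -13.49). ∠ZNE = 103.1° gives NE at -105.9° from the x-axis; with |NE| = 17.6, E = (-19.84, -30.42). Then |KE| = |E − K| = 6.878.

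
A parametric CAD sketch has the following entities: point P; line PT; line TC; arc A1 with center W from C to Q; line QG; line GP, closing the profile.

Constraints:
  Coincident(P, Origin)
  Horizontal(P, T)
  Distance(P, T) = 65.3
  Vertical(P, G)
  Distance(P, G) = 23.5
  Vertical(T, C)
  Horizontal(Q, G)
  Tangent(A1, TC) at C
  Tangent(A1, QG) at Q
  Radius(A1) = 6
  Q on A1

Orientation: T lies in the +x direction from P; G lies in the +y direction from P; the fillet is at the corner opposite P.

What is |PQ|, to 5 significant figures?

63.787

P is at the origin; P and T share the same y with |PT| = 65.3 and T on the +x side, so T = (65.300, 0.0000). P and G share the same x with |PG| = 23.5 and G on the +y side, so G = (0.0000, 23.500). The virtual corner opposite P is at (65.300, 23.500). A1 meets TC tangentially, so WC is at right angles to TC and the tangent condition forces WQ to be normal to QG, with radius 6.0, so the center W sits 6.0 in from both sides at W = (59.300, 17.500). That places the tangent points at C = (65.300, 17.500) on TC and Q = (59.300, 23.500) on QG. Then |PQ| = |Q − P| = 63.787.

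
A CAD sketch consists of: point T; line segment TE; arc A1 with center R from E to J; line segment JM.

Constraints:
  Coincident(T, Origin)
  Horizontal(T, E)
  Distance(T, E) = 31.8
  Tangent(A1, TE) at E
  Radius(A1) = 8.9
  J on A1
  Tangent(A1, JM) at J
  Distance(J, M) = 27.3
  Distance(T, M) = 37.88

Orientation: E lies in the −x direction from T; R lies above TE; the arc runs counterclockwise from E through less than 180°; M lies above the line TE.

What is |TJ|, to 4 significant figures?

24.14

Checks: |RJ| = 8.900 ✓; ∠(RJ, JM) = 90.00° ✓; |JM| = 27.30 ✓; |TM| = 37.88 ✓.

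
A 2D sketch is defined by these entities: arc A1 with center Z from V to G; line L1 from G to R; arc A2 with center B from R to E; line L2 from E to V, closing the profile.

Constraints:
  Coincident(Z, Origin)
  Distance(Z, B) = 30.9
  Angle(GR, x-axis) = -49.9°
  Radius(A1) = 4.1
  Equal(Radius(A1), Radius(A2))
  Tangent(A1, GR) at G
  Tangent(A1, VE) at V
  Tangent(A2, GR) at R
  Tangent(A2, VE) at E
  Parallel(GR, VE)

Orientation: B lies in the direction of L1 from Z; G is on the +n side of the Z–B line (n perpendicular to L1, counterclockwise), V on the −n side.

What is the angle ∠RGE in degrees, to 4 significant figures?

14.86°

Tangency of A1 to both parallel lines with radius 4.1 puts G and V at Z ± 4.1·n: G = (3.136, 2.641), V = (-3.136, -2.641). Equal radii place R and E the same way about B: R = B + 4.1·n = (23.04, -21.00), E = B − 4.1·n = (16.77, -26.28). Then cos ∠RGE = GR·GE / (|GR||GE|), giving 14.86°.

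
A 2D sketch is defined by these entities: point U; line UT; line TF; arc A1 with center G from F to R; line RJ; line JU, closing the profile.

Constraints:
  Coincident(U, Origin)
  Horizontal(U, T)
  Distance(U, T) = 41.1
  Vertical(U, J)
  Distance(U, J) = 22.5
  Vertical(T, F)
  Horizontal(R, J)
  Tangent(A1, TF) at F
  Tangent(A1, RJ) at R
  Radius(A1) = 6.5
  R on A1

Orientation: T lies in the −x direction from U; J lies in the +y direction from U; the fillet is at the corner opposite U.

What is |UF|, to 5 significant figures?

44.105

U is at the origin; U and T share the same y with |UT| = 41.1 and T on the −x side, so T = (-41.100, 0.0000). UJ is vertical with |UJ| = 22.5 and J on the +y side, so J = (0.0000, 22.500). The virtual corner opposite U is at (-41.100, 22.500). A1 meets TF tangentially, so GF is at right angles to TF and A1 meets RJ tangentially, so GR is at right angles to RJ, with radius 6.5, so the center G sits 6.5 in from both sides at G = (-34.600, 16.000). That places the tangent points at F = (-41.100, 16.000) on TF and R = (-34.600, 22.500) on RJ. Then |UF| = |F − U| = 44.105.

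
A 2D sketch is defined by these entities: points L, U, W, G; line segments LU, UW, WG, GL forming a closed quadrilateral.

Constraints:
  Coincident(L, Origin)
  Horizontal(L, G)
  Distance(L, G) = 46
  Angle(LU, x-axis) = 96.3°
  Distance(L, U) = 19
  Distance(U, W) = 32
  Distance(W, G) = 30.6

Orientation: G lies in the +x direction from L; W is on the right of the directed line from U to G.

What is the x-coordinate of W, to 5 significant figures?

16.287

L is at the origin; L and G share the same y with |LG| = 46.0 and G in +x, so G = (46.0, 0). LU runs at 96.3° with |LU| = 19.0, so U = (-2.0850, 18.885). W is determined by |UW| = 32.0 and |WG| = 30.6 together: it lies at the intersection of circle(U, 32.0) and circle(G, 30.6). With |UG| = 51.661, the foot of the radical line on UG is 26.679 from U and the perpendicular offset is √(32.0² − 26.679²) = 17.671. Taking the right-of-UG solution: W = (16.287, -7.3152).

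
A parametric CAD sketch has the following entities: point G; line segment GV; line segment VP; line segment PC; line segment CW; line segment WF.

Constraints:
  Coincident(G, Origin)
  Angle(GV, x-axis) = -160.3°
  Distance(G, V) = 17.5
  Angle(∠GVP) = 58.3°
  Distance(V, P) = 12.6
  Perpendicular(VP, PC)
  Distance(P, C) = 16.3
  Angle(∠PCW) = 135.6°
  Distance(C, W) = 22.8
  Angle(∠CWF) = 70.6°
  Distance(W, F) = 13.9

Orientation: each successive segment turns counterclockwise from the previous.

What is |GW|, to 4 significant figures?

21.70

VP is perpendicular to PC, so PC runs at 51.40°; with |PC| = 16.3, C = (3.541, -1.021). ∠PCW = 135.6° gives CW at 95.80° from the x-axis; with |CW| = 22.8, W = (1.237, 21.66). Then |GW| = |W − G| = 21.70.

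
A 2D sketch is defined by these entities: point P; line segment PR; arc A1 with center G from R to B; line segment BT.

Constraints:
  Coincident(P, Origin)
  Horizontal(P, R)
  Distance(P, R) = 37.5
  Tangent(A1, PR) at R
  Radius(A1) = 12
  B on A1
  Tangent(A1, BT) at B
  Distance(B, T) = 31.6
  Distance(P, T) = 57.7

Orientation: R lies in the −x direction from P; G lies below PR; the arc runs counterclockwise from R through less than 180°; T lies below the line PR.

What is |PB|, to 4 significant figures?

51.31

Checks: ∠(GR, RP) = 90.00° ✓; |GB| = 12.00 ✓; ∠(GB, BT) = 90.00° ✓; |BT| = 31.60 ✓; |PT| = 57.70 ✓.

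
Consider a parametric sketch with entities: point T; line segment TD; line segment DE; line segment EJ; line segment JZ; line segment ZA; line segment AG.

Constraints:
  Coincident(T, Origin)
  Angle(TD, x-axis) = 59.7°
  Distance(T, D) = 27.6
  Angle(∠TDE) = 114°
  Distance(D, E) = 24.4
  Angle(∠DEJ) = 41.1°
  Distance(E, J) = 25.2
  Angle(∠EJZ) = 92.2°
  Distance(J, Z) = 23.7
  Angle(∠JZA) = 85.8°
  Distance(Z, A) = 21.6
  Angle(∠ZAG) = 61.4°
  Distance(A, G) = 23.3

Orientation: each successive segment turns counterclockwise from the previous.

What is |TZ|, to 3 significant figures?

25.9

∠DEJ = 41.1° gives EJ at -95.4° from the x-axis; with |EJ| = 25.2, J = (-2.68, 18.6). ∠EJZ = 92.2° gives JZ at -7.60° from the x-axis; with |JZ| = 23.7, Z = (20.8, 15.4). Then |TZ| = |Z − T| = 25.9.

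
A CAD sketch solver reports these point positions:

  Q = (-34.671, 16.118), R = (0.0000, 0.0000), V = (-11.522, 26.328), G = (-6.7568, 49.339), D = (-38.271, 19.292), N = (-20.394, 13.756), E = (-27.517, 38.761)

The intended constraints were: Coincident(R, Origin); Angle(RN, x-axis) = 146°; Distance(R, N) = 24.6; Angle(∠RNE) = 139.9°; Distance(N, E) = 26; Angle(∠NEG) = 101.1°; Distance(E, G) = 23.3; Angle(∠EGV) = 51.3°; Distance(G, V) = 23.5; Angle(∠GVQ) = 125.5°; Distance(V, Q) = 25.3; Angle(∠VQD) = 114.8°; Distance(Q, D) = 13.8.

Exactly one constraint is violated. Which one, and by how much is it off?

Distance(Q, D) = 13.8 — off by 9.00.

R = (0.00, 0.00) ✓; RN at 146.0° ✓; |RN| = 24.60 ✓; ∠RNE = 139.9° ✓; |NE| = 26.00 ✓; ∠NEG = 101.1° ✓; |EG| = 23.30 ✓; ∠EGV = 51.30° ✓; |GV| = 23.50 ✓; ∠GVQ = 125.5° ✓; |VQ| = 25.30 ✓; ∠VQD = 114.8° ✓; |QD| = 4.799 ✗.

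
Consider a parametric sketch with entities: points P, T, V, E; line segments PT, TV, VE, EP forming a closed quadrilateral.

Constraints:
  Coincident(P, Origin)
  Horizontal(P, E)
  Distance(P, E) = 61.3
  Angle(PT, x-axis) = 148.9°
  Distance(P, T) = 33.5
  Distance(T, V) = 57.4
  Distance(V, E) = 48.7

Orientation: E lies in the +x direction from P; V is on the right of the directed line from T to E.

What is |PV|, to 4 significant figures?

24.56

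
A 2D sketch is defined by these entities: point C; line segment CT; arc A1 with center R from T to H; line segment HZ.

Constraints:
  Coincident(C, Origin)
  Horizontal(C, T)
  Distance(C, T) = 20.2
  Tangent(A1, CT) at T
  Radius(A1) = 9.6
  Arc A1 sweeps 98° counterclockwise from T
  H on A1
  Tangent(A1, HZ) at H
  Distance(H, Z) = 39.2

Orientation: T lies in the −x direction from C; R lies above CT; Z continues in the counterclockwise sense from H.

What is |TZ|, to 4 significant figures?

49.92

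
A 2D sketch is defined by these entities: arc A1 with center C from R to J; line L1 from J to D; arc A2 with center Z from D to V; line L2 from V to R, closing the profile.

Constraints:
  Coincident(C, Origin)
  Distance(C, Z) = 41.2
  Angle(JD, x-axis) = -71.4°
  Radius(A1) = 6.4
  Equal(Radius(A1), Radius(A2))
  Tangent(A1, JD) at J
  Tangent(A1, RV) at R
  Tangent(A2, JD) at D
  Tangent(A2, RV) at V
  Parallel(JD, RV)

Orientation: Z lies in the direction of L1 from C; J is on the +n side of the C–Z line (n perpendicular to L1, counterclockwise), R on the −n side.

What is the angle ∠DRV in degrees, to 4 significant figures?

17.26°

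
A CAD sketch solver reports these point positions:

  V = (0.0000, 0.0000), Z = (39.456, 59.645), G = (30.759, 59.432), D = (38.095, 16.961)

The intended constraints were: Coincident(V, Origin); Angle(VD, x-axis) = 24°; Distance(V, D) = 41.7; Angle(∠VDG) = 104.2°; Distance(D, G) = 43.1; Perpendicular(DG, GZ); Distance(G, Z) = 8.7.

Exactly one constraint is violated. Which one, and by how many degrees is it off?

Perpendicular(DG, GZ) — off by 8.40°.

V = (0.00, 0.00) ✓; VD at 24.00° ✓; |VD| = 41.70 ✓; ∠VDG = 104.2° ✓; |DG| = 43.10 ✓; ∠(DG, GZ) = 98.40° ✗; |GZ| = 8.700 ✓.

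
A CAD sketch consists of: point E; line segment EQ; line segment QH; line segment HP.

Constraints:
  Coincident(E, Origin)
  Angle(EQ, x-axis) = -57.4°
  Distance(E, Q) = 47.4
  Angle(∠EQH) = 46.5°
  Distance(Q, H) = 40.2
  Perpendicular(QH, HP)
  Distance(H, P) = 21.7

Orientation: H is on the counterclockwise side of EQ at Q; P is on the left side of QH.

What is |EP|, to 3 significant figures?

14.8

E is at the origin; EQ runs at -57.4° with length 47.4, so Q = 47.4·(cos -57.4°, sin -57.4°) = (25.5, -39.9). ∠EQH = 46.5°, so QH runs at -57.4° + (180° − 46.5°) = 76.1° from the x-axis; with |QH| = 40.2, H = Q + 40.2·(cos 76.1°, sin 76.1°) = (35.2, -0.909). The perpendicularity gives HP at right angles to QH; with |HP| = 21.7 on the left of QH, P = H + 21.7·(-0.971, 0.240) = (14.1, 4.30). Then |EP| = |P − E| = 14.8.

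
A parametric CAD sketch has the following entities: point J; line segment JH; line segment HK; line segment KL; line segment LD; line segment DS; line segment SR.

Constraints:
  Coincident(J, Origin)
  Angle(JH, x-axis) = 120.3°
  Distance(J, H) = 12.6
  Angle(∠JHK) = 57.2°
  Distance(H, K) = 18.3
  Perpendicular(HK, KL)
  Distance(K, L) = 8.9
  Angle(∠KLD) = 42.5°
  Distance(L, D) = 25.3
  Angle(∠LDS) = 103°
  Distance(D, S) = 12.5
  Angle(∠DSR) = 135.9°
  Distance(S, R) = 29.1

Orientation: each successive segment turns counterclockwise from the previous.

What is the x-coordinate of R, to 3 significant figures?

-46.0

∠LDS = 103.0° gives DS at -172° from the x-axis; with |DS| = 12.5, S = (-28.0, 12.6). ∠DSR = 135.9° gives SR at -128° from the x-axis; with |SR| = 29.1, R = (-46.0, -10.3). So R.x = -46.0.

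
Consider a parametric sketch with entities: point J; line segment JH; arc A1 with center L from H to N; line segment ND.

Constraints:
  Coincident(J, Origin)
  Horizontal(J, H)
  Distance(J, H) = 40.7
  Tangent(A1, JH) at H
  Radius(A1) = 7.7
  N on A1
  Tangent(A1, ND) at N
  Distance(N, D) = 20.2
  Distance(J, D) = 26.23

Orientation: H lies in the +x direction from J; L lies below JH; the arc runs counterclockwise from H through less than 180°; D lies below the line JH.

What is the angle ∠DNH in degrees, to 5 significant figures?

158.22°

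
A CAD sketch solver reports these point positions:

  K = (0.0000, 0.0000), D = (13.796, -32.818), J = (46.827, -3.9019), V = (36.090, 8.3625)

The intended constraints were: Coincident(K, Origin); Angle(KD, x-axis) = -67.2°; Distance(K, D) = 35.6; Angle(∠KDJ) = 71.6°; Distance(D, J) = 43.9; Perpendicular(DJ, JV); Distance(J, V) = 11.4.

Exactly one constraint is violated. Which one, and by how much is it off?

Distance(J, V) = 11.4 — off by 4.90.

K = (0.00, 0.00) ✓; KD at -67.20° ✓; |KD| = 35.60 ✓; ∠KDJ = 71.60° ✓; |DJ| = 43.90 ✓; ∠(DJ, JV) = 90.00° ✓; |JV| = 16.30 ✗.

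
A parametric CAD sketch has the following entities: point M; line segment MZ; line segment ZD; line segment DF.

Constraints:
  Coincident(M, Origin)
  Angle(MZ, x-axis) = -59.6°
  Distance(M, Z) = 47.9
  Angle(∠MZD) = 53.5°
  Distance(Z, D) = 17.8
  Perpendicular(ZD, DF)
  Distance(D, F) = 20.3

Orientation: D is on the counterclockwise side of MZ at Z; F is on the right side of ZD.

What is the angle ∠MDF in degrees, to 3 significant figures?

164°

M is at the origin; MZ runs at -59.6° with length 47.9, so Z = 47.9·(cos -59.6°, sin -59.6°) = (24.2, -41.3). ∠MZD = 53.5°, so ZD runs at -59.6° + (180° − 53.5°) = 66.9° from the x-axis; with |ZD| = 17.8, D = Z + 17.8·(cos 66.9°, sin 66.9°) = (31.2, -24.9). ZD is perpendicular to DF; with |DF| = 20.3 on the right of ZD, F = D + 20.3·(0.920, -0.392) = (49.9, -32.9). Then cos ∠MDF = DM·DF / (|DM||DF|), giving 164°.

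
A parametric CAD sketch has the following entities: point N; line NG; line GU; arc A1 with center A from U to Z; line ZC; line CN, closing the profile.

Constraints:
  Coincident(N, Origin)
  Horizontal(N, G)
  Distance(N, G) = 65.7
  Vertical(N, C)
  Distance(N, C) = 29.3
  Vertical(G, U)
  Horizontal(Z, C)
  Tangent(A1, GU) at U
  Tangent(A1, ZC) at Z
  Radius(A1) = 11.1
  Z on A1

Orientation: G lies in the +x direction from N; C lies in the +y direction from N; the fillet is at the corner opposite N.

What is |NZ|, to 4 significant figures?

61.96

The virtual corner opposite N is at (65.70, 29.30). Tangency of A1 to GU means the radius AU is perpendicular to GU and A1 meets ZC tangentially, so AZ is at right angles to ZC, with radius 11.1, so the center A sits 11.1 in from both sides at A = (54.60, 18.20). That places the tangent points at U = (65.70, 18.20) on GU and Z = (54.60, 29.30) on ZC. Then |NZ| = |Z − N| = 61.96.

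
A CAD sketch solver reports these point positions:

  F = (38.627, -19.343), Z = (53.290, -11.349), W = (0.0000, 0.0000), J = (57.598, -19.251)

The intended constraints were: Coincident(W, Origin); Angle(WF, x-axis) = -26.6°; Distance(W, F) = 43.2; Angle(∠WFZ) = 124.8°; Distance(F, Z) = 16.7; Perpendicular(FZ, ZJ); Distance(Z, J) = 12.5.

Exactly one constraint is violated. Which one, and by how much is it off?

Distance(Z, J) = 12.5 — off by 3.50.

W = (0.00, 0.00) ✓; WF at -26.60° ✓; |WF| = 43.20 ✓; ∠WFZ = 124.8° ✓; |FZ| = 16.70 ✓; ∠(FZ, ZJ) = 90.00° ✓; |ZJ| = 9.000 ✗.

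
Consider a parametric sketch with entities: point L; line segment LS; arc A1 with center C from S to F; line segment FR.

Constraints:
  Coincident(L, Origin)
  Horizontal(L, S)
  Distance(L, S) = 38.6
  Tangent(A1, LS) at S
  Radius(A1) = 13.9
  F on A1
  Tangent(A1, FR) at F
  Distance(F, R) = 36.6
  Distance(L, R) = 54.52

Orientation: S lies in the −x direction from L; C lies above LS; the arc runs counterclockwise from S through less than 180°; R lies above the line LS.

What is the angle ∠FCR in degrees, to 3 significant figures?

69.2°

L is at the origin; L and S share the same y with |LS| = 38.6 and S on the −x side, so S = (-38.6, 0.00). A1 meets LS tangentially, so CS is at right angles to LS, so C = S + (0, 13.9) = (-38.6, 13.9). Since CF ⟂ FR (tangency), |CR| = √(13.9² + 36.6²) = 39.2 regardless of where F sits on A1. So R lies on both circle(L, 54.52) and circle(C, 39.2); the above-LS intersection is R = (-22.6, 49.6). F is the foot of the tangent from R: F = (-24.7, 13.1).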